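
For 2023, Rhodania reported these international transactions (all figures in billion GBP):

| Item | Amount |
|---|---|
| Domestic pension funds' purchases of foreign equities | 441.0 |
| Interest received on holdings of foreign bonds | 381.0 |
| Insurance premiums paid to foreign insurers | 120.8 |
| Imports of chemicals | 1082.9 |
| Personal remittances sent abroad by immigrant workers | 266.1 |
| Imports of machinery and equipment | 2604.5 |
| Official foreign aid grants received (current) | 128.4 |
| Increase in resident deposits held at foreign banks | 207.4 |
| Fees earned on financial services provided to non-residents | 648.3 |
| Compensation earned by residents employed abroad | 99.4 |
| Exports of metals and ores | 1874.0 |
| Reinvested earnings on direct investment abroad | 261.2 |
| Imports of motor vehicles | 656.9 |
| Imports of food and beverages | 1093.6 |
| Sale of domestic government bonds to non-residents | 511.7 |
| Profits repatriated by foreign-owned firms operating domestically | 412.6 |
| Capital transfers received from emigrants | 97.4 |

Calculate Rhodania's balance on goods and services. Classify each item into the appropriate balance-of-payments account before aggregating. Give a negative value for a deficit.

Goods: -1093.6 - 1082.9 - 2604.5 - 656.9 + 1874.0 = -3563.9
Services: 648.3 - 120.8 = 527.5
Trade balance = -3563.9 + 527.5 = -3036.4
(Excluded from the trade balance — financial account: domestic pension funds' purchases of foreign equities 441.0, increase in resident deposits held at foreign banks 207.4, sale of domestic government bonds to non-residents 511.7; primary income: interest received on holdings of foreign bonds 381.0, compensation earned by residents employed abroad 99.4, reinvested earnings on direct investment abroad 261.2, profits repatriated by foreign-owned firms operating domestically 412.6; secondary income: personal remittances sent abroad by immigrant workers 266.1, official foreign aid grants received (current) 128.4; capital account: capital transfers received from emigrants 97.4.)

-3036.4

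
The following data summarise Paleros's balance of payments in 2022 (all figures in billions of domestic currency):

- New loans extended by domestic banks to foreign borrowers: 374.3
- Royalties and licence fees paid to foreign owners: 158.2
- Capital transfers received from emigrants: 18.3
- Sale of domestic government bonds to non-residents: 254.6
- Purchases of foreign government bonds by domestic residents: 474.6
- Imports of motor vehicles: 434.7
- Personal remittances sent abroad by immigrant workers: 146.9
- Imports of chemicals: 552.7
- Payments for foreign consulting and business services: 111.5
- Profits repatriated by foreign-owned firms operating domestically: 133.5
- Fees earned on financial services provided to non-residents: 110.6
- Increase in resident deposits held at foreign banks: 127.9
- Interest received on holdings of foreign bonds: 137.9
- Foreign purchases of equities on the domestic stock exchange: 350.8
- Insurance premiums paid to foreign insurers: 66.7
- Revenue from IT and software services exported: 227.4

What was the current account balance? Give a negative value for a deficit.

Goods: -434.7 - 552.7 = -987.4
Services: 227.4 - 111.5 + 110.6 - 66.7 - 158.2 = 1.6
Primary income: -133.5 + 137.9 = 4.4
Secondary income: -146.9
Current account = (-987.4) + 1.6 + 4.4 + (-146.9) = -1128.3
(Excluded from the current account — financial account: new loans extended by domestic banks to foreign borrowers 374.3, sale of domestic government bonds to non-residents 254.6, purchases of foreign government bonds by domestic residents 474.6, increase in resident deposits held at foreign banks 127.9, foreign purchases of equities on the domestic stock exchange 350.8; capital account: capital transfers received from emigrants 18.3.)

-1128.3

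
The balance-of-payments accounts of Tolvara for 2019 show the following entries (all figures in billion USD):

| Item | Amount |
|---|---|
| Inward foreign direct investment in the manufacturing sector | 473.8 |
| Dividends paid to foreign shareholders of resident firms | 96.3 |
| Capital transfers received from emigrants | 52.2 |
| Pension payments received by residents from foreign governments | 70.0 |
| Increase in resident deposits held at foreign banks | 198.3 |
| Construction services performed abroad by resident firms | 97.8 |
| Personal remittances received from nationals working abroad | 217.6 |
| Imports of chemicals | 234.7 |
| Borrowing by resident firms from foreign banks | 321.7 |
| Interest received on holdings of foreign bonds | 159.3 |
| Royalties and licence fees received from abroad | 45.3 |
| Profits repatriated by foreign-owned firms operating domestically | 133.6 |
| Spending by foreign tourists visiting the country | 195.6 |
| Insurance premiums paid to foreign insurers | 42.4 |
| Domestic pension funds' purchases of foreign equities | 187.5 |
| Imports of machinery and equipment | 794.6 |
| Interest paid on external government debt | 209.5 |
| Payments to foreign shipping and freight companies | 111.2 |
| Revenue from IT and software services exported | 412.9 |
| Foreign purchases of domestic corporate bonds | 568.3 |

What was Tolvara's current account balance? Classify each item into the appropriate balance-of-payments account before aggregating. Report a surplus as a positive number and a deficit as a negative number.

-423.8

Goods: -234.7 - 794.6 = -1029.3
Services: 45.3 + 412.9 - 42.4 + 195.6 - 111.2 + 97.8 = 598.0
Primary income: -96.3 - 209.5 - 133.6 + 159.3 = -280.1
Secondary income: 70.0 + 217.6 = 287.6
Current account = (-1029.3) + 598.0 + (-280.1) + 287.6 = -423.8
(Excluded from the current account — financial account: inward foreign direct investment in the manufacturing sector 473.8, increase in resident deposits held at foreign banks 198.3, borrowing by resident firms from foreign banks 321.7, domestic pension funds' purchases of foreign equities 187.5, foreign purchases of domestic corporate bonds 568.3; capital account: capital transfers received from emigrants 52.2.)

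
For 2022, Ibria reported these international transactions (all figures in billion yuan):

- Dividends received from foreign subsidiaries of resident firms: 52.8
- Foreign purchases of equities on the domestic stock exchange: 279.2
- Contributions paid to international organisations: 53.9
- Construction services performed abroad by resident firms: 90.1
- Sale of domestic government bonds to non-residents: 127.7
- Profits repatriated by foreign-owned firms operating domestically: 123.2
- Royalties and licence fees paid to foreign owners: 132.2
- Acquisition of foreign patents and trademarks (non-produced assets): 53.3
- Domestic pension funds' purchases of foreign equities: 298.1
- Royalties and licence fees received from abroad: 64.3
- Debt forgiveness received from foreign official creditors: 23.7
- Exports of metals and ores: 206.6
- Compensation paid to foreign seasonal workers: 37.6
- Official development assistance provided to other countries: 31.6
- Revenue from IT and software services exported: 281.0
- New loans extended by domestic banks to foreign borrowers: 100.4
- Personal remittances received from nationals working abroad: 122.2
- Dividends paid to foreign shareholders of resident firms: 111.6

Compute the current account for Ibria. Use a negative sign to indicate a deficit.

Goods: 206.6
Services: -132.2 + 281.0 + 64.3 + 90.1 = 303.2
Primary income: -111.6 + 52.8 - 37.6 - 123.2 = -219.6
Secondary income: 122.2 - 31.6 - 53.9 = 36.7
Current account = 206.6 + 303.2 + (-219.6) + 36.7 = 326.9
(Excluded from the current account — financial account: foreign purchases of equities on the domestic stock exchange 279.2, sale of domestic government bonds to non-residents 127.7, domestic pension funds' purchases of foreign equities 298.1, new loans extended by domestic banks to foreign borrowers 100.4; capital account: acquisition of foreign patents and trademarks (non-produced assets) 53.3, debt forgiveness received from foreign official creditors 23.7.)

326.9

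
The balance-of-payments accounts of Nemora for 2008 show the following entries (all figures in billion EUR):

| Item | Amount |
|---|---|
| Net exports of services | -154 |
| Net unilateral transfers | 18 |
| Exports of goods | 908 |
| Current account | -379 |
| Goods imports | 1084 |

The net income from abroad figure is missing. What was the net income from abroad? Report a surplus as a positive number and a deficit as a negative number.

-67

Current account = goods balance + services balance + net primary income + net secondary income
Sum of the known components = -312
Net income from abroad = CA - (known components) = -379 - (-312) = -67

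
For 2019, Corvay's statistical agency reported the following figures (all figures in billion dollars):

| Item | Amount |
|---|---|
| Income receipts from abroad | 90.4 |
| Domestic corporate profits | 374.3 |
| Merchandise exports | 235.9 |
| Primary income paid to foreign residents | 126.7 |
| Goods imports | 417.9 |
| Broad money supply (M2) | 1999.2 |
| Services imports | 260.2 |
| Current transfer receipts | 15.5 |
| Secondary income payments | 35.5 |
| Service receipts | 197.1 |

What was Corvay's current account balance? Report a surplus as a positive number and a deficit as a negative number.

-301.4

Goods balance = 235.9 - 417.9 = -182.0
Services balance = 197.1 - 260.2 = -63.1
Trade balance (goods + services) = -182.0 + (-63.1) = -245.1
Net primary income = 90.4 - 126.7 = -36.3
Net secondary income = 15.5 - 35.5 = -20.0
Current account = -245.1 + (-36.3) + (-20.0) = -301.4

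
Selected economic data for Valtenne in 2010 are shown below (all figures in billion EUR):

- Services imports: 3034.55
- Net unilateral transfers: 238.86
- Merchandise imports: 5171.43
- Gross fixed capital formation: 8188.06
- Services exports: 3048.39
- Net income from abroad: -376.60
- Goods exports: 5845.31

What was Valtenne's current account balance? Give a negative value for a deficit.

Goods balance = 5845.31 - 5171.43 = 673.88
Services balance = 3048.39 - 3034.55 = 13.84
Trade balance (goods + services) = 673.88 + 13.84 = 687.72
Net primary income = -376.60
Net secondary income = 238.86
Current account = 687.72 + (-376.60) + 238.86 = 549.98

549.98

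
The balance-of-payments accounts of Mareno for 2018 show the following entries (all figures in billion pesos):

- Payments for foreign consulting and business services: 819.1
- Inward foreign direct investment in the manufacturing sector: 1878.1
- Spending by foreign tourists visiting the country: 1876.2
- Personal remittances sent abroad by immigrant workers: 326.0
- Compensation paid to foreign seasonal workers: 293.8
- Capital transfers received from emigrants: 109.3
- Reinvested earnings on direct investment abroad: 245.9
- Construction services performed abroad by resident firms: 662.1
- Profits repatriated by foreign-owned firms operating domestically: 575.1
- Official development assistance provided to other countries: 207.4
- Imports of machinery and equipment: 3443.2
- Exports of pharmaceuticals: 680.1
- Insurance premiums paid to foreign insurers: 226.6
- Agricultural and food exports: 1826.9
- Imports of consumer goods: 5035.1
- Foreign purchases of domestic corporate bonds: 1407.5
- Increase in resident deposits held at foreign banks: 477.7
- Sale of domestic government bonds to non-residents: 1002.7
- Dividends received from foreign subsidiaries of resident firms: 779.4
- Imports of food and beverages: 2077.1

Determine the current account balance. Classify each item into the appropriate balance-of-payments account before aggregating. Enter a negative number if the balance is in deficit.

-6932.8

Goods: 1826.9 - 5035.1 - 3443.2 - 2077.1 + 680.1 = -8048.4
Services: -226.6 - 819.1 + 662.1 + 1876.2 = 1492.6
Primary income: 779.4 + 245.9 - 293.8 - 575.1 = 156.4
Secondary income: -207.4 - 326.0 = -533.4
Current account = (-8048.4) + 1492.6 + 156.4 + (-533.4) = -6932.8
(Excluded from the current account — financial account: inward foreign direct investment in the manufacturing sector 1878.1, foreign purchases of domestic corporate bonds 1407.5, increase in resident deposits held at foreign banks 477.7, sale of domestic government bonds to non-residents 1002.7; capital account: capital transfers received from emigrants 109.3.)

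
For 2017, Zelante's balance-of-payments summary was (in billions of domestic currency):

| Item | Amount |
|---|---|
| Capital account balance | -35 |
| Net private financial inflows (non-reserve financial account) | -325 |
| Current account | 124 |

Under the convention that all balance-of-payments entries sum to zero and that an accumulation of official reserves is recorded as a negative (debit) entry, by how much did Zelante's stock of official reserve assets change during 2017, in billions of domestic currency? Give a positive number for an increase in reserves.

Official reserve transactions balance = -(124 + (-35) + (-325)) = 236
An accumulation of reserves is recorded as a debit (negative entry), so the change in the stock of reserves is the negative of that balance.
Change in official reserves = -(236) = -236

-236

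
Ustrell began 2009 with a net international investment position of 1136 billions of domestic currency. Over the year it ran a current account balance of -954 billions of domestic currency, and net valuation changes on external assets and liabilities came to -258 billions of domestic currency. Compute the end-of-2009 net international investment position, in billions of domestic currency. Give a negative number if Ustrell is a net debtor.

Change in NIIP = current account + net valuation change = -954 + (-258) = -1212
End-of-year NIIP = 1136 + (-1212) = -76

-76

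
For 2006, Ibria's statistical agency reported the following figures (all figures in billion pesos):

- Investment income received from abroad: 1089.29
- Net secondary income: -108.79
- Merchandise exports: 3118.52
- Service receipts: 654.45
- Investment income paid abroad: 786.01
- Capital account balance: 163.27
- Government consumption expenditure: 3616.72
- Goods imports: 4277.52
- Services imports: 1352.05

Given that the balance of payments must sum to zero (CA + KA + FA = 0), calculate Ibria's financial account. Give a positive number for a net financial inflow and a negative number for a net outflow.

Goods balance = 3118.52 - 4277.52 = -1159.00
Services balance = 654.45 - 1352.05 = -697.60
Trade balance (goods + services) = -1159.00 + (-697.60) = -1856.60
Net primary income = 1089.29 - 786.01 = 303.28
Net secondary income = -108.79
Current account = -1856.60 + 303.28 + (-108.79) = -1662.11
Financial account = -(-1662.11 + 163.27) = 1498.84

1498.84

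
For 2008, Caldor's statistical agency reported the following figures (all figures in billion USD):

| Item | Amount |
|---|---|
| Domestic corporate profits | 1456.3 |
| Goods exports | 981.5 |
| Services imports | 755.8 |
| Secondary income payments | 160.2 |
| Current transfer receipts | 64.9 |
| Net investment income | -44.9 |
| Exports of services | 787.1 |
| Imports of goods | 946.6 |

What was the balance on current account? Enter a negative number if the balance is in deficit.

-74.0

Goods balance = 981.5 - 946.6 = 34.9
Services balance = 787.1 - 755.8 = 31.3
Trade balance (goods + services) = 34.9 + 31.3 = 66.2
Net primary income = -44.9
Net secondary income = 64.9 - 160.2 = -95.3
Current account = 66.2 + (-44.9) + (-95.3) = -74.0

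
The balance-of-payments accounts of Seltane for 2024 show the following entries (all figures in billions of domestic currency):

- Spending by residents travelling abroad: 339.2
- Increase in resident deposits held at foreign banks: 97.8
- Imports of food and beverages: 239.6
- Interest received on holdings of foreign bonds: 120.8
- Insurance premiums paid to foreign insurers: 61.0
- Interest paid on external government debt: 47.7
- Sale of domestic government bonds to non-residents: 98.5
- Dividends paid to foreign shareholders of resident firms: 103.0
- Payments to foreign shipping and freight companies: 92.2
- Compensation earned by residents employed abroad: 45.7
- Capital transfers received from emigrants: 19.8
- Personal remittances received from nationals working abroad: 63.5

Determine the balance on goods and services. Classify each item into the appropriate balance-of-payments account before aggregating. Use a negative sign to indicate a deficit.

-732.0

Goods: -239.6
Services: -339.2 - 92.2 - 61.0 = -492.4
Trade balance = -239.6 + (-492.4) = -732.0
(Excluded from the trade balance — financial account: increase in resident deposits held at foreign banks 97.8, sale of domestic government bonds to non-residents 98.5; primary income: interest received on holdings of foreign bonds 120.8, interest paid on external government debt 47.7, dividends paid to foreign shareholders of resident firms 103.0, compensation earned by residents employed abroad 45.7; capital account: capital transfers received from emigrants 19.8; secondary income: personal remittances received from nationals working abroad 63.5.)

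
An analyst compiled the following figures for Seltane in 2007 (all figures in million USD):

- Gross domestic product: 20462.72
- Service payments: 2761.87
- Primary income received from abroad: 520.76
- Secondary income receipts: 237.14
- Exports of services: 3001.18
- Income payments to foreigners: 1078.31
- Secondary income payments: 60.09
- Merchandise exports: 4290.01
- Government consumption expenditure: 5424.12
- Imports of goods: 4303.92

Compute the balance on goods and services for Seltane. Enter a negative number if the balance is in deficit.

225.40

Goods balance = 4290.01 - 4303.92 = -13.91
Services balance = 3001.18 - 2761.87 = 239.31
Trade balance (goods + services) = -13.91 + 239.31 = 225.40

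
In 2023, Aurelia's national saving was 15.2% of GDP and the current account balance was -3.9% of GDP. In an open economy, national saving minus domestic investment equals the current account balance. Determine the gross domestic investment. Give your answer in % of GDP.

I = S - CA = 15.2 - (-3.9) = 19.1

19.1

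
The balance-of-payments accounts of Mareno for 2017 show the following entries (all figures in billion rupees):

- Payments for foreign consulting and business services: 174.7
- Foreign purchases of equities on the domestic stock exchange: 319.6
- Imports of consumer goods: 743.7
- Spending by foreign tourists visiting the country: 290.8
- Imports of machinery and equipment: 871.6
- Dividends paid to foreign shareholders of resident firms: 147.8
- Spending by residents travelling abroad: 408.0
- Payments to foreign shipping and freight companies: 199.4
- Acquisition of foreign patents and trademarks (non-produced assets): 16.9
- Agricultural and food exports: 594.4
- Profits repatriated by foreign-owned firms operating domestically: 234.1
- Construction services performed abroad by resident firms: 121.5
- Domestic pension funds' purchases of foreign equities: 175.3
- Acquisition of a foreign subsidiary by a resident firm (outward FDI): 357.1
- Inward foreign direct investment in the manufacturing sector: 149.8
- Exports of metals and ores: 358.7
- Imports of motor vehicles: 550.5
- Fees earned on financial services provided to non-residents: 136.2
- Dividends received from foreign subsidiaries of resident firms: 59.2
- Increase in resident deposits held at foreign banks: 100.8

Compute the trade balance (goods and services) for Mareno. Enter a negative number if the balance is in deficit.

Goods: 358.7 - 743.7 - 550.5 - 871.6 + 594.4 = -1212.7
Services: -174.7 - 199.4 + 121.5 + 290.8 + 136.2 - 408.0 = -233.6
Trade balance = -1212.7 + (-233.6) = -1446.3
(Excluded from the trade balance — financial account: foreign purchases of equities on the domestic stock exchange 319.6, domestic pension funds' purchases of foreign equities 175.3, acquisition of a foreign subsidiary by a resident firm (outward FDI) 357.1, inward foreign direct investment in the manufacturing sector 149.8, increase in resident deposits held at foreign banks 100.8; primary income: dividends paid to foreign shareholders of resident firms 147.8, profits repatriated by foreign-owned firms operating domestically 234.1, dividends received from foreign subsidiaries of resident firms 59.2; capital account: acquisition of foreign patents and trademarks (non-produced assets) 16.9.)

-1446.3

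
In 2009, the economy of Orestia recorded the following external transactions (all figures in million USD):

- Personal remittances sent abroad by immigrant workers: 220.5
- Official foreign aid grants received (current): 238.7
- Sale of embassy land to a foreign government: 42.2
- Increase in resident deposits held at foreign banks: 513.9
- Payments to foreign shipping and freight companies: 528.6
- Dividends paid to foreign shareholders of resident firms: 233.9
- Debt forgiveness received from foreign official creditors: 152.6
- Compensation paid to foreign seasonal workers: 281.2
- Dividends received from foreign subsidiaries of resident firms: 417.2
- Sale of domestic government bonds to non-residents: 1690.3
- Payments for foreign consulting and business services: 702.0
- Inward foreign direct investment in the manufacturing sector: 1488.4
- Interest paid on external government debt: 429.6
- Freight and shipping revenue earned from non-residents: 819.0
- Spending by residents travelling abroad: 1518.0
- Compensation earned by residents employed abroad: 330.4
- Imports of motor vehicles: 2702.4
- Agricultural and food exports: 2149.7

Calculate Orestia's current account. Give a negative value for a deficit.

Goods: -2702.4 + 2149.7 = -552.7
Services: -702.0 - 1518.0 + 819.0 - 528.6 = -1929.6
Primary income: 417.2 - 233.9 - 429.6 + 330.4 - 281.2 = -197.1
Secondary income: -220.5 + 238.7 = 18.2
Current account = (-552.7) + (-1929.6) + (-197.1) + 18.2 = -2661.2
(Excluded from the current account — capital account: sale of embassy land to a foreign government 42.2, debt forgiveness received from foreign official creditors 152.6; financial account: increase in resident deposits held at foreign banks 513.9, sale of domestic government bonds to non-residents 1690.3, inward foreign direct investment in the manufacturing sector 1488.4.)

-2661.2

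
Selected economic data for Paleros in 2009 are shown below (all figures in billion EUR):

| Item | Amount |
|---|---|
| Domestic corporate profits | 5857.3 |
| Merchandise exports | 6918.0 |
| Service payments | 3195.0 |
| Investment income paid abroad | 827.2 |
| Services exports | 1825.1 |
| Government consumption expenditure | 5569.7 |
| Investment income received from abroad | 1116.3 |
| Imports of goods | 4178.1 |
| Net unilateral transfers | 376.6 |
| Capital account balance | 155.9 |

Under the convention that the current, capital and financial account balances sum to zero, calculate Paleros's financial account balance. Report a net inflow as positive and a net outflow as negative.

-2191.6

Goods balance = 6918.0 - 4178.1 = 2739.9
Services balance = 1825.1 - 3195.0 = -1369.9
Trade balance (goods + services) = 2739.9 + (-1369.9) = 1370.0
Net primary income = 1116.3 - 827.2 = 289.1
Net secondary income = 376.6
Current account = 1370.0 + 289.1 + 376.6 = 2035.7
Financial account = -(2035.7 + 155.9) = -2191.6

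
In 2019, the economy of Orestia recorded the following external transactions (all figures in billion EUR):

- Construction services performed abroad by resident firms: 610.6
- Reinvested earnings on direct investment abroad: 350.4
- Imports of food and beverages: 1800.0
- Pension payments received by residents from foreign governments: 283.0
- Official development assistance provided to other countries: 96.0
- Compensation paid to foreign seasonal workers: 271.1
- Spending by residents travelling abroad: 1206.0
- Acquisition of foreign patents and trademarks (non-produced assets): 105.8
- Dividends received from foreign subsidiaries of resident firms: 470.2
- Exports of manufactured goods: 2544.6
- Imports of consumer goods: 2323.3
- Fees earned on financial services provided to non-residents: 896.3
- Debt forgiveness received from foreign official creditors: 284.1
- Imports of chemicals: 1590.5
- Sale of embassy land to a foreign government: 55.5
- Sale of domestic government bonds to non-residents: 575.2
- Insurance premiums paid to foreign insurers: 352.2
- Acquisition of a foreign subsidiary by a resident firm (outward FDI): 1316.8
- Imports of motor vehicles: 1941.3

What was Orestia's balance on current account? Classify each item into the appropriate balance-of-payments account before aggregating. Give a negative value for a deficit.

-4425.3

Goods: -1590.5 - 1800.0 - 2323.3 - 1941.3 + 2544.6 = -5110.5
Services: 610.6 - 1206.0 - 352.2 + 896.3 = -51.3
Primary income: 470.2 - 271.1 + 350.4 = 549.5
Secondary income: 283.0 - 96.0 = 187.0
Current account = (-5110.5) + (-51.3) + 549.5 + 187.0 = -4425.3
(Excluded from the current account — capital account: acquisition of foreign patents and trademarks (non-produced assets) 105.8, debt forgiveness received from foreign official creditors 284.1, sale of embassy land to a foreign government 55.5; financial account: sale of domestic government bonds to non-residents 575.2, acquisition of a foreign subsidiary by a resident firm (outward FDI) 1316.8.)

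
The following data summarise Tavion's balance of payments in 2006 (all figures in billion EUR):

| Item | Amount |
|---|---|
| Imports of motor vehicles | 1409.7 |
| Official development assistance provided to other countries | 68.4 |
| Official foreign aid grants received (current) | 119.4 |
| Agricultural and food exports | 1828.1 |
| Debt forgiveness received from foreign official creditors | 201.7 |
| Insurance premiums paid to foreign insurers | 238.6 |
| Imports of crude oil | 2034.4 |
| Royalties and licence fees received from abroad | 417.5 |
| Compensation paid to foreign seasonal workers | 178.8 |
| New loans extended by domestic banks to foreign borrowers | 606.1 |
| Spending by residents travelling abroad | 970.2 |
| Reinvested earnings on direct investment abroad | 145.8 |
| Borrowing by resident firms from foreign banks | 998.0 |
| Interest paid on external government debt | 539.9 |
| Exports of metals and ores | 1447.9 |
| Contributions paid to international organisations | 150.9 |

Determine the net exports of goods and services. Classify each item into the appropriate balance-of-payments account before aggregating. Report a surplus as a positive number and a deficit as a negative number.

-959.4

Goods: 1828.1 - 2034.4 - 1409.7 + 1447.9 = -168.1
Services: -238.6 - 970.2 + 417.5 = -791.3
Trade balance = -168.1 + (-791.3) = -959.4
(Excluded from the trade balance — secondary income: official development assistance provided to other countries 68.4, official foreign aid grants received (current) 119.4, contributions paid to international organisations 150.9; capital account: debt forgiveness received from foreign official creditors 201.7; primary income: compensation paid to foreign seasonal workers 178.8, reinvested earnings on direct investment abroad 145.8, interest paid on external government debt 539.9; financial account: new loans extended by domestic banks to foreign borrowers 606.1, borrowing by resident firms from foreign banks 998.0.)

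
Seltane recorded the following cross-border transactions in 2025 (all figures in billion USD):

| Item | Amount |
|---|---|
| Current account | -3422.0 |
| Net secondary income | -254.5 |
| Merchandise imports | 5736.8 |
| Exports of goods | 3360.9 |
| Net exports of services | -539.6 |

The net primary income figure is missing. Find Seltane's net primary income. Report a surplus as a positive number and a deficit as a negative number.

Current account = goods balance + services balance + net primary income + net secondary income
Sum of the known components = -3170.0
Net primary income = CA - (known components) = -3422.0 - (-3170.0) = -252.0

-252.0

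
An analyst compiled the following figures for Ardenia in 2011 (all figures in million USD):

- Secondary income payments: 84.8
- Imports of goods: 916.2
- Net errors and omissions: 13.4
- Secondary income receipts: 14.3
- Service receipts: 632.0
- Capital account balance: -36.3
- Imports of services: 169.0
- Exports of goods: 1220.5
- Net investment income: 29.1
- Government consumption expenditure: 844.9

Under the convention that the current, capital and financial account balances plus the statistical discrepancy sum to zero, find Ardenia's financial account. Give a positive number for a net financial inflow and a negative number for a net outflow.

-703.0

Goods balance = 1220.5 - 916.2 = 304.3
Services balance = 632.0 - 169.0 = 463.0
Trade balance (goods + services) = 304.3 + 463.0 = 767.3
Net primary income = 29.1
Net secondary income = 14.3 - 84.8 = -70.5
Current account = 767.3 + 29.1 + (-70.5) = 725.9
Financial account = -(725.9 + (-36.3) + 13.4) = -703.0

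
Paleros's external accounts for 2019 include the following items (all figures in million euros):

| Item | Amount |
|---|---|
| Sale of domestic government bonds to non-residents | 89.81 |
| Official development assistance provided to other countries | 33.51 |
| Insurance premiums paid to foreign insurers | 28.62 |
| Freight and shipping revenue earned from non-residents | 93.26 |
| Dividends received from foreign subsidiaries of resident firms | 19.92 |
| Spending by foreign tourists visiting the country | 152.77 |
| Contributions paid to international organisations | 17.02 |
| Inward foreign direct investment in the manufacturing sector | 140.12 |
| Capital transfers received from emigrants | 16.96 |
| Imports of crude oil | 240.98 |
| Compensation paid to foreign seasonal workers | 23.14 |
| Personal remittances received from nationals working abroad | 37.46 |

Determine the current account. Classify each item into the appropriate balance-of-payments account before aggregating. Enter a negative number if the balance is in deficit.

-39.86

Goods: -240.98
Services: 93.26 - 28.62 + 152.77 = 217.41
Primary income: -23.14 + 19.92 = -3.22
Secondary income: 37.46 - 33.51 - 17.02 = -13.07
Current account = (-240.98) + 217.41 + (-3.22) + (-13.07) = -39.86
(Excluded from the current account — financial account: sale of domestic government bonds to non-residents 89.81, inward foreign direct investment in the manufacturing sector 140.12; capital account: capital transfers received from emigrants 16.96.)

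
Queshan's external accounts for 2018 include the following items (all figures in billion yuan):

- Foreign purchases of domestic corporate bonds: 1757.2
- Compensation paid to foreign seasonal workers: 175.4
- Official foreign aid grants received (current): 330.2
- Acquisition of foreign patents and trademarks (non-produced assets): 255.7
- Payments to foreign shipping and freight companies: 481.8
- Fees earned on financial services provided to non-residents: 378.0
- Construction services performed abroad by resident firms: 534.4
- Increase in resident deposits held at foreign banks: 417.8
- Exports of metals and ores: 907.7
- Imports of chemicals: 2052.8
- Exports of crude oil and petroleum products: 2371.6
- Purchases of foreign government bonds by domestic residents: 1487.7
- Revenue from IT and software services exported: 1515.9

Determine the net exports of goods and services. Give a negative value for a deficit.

Goods: -2052.8 + 2371.6 + 907.7 = 1226.5
Services: 378.0 - 481.8 + 1515.9 + 534.4 = 1946.5
Trade balance = 1226.5 + 1946.5 = 3173.0
(Excluded from the trade balance — financial account: foreign purchases of domestic corporate bonds 1757.2, increase in resident deposits held at foreign banks 417.8, purchases of foreign government bonds by domestic residents 1487.7; primary income: compensation paid to foreign seasonal workers 175.4; secondary income: official foreign aid grants received (current) 330.2; capital account: acquisition of foreign patents and trademarks (non-produced assets) 255.7.)

3173.0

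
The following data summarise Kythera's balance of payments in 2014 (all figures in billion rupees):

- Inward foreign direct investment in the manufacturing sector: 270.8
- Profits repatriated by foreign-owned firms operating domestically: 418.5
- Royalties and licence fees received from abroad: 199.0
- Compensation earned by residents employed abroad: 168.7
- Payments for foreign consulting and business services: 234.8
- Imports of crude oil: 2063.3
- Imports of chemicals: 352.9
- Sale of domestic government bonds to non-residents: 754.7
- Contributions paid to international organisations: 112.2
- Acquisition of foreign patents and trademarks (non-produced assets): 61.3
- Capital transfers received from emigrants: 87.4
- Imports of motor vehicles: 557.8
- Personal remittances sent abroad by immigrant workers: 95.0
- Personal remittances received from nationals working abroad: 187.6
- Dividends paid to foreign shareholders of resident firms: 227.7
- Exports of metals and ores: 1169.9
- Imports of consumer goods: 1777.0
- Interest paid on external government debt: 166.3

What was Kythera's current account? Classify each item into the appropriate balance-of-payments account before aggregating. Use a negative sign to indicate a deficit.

-4280.3

Goods: -352.9 - 2063.3 - 1777.0 - 557.8 + 1169.9 = -3581.1
Services: 199.0 - 234.8 = -35.8
Primary income: 168.7 - 418.5 - 166.3 - 227.7 = -643.8
Secondary income: -112.2 + 187.6 - 95.0 = -19.6
Current account = (-3581.1) + (-35.8) + (-643.8) + (-19.6) = -4280.3
(Excluded from the current account — financial account: inward foreign direct investment in the manufacturing sector 270.8, sale of domestic government bonds to non-residents 754.7; capital account: acquisition of foreign patents and trademarks (non-produced assets) 61.3, capital transfers received from emigrants 87.4.)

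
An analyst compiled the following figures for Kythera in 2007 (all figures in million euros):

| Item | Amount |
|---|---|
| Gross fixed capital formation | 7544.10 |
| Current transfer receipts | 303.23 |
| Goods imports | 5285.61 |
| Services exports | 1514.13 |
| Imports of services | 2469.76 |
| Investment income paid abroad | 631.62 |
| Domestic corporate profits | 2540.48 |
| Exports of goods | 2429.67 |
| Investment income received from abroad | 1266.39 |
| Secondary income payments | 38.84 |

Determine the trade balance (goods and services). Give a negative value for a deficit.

-3811.57

Goods balance = 2429.67 - 5285.61 = -2855.94
Services balance = 1514.13 - 2469.76 = -955.63
Trade balance (goods + services) = -2855.94 + (-955.63) = -3811.57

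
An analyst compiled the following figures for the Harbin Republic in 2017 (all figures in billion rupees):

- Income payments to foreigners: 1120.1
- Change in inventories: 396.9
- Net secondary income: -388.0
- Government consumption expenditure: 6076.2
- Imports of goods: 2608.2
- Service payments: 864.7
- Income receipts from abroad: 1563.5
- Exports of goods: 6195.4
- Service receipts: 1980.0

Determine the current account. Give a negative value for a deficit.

Goods balance = 6195.4 - 2608.2 = 3587.2
Services balance = 1980.0 - 864.7 = 1115.3
Trade balance (goods + services) = 3587.2 + 1115.3 = 4702.5
Net primary income = 1563.5 - 1120.1 = 443.4
Net secondary income = -388.0
Current account = 4702.5 + 443.4 + (-388.0) = 4757.9

4757.9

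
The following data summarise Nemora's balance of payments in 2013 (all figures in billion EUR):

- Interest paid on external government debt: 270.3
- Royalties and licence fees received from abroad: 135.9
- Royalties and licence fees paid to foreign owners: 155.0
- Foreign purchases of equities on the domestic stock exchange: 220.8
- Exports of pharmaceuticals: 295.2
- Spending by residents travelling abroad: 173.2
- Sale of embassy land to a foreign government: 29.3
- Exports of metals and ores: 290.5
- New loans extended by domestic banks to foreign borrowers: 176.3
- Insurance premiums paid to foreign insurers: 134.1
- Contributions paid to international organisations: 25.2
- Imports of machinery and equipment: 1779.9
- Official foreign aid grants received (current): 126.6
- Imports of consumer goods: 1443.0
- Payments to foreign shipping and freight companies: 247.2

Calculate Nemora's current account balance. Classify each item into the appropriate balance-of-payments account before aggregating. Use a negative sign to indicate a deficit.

-3379.7

Goods: -1779.9 + 290.5 + 295.2 - 1443.0 = -2637.2
Services: -155.0 + 135.9 - 134.1 - 173.2 - 247.2 = -573.6
Primary income: -270.3
Secondary income: 126.6 - 25.2 = 101.4
Current account = (-2637.2) + (-573.6) + (-270.3) + 101.4 = -3379.7
(Excluded from the current account — financial account: foreign purchases of equities on the domestic stock exchange 220.8, new loans extended by domestic banks to foreign borrowers 176.3; capital account: sale of embassy land to a foreign government 29.3.)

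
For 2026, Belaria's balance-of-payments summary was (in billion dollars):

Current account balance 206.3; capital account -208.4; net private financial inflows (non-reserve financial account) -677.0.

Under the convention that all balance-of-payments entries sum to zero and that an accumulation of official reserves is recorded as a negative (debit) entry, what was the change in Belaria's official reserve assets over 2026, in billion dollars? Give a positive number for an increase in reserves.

-679.1

Official reserve transactions balance = -(206.3 + (-208.4) + (-677.0)) = 679.1
An accumulation of reserves is recorded as a debit (negative entry), so the change in the stock of reserves is the negative of that balance.
Change in official reserves = -(679.1) = -679.1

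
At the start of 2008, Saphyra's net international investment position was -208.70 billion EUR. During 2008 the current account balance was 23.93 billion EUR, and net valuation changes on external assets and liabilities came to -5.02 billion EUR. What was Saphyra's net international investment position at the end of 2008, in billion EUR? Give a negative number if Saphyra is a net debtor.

Change in NIIP = current account + net valuation change = 23.93 + (-5.02) = 18.91
End-of-year NIIP = -208.70 + 18.91 = -189.79

-189.79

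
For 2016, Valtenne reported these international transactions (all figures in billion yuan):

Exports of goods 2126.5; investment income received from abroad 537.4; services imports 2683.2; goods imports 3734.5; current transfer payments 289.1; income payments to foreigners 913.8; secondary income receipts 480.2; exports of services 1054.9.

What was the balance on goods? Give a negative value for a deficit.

Goods balance = 2126.5 - 3734.5 = -1608.0

-1608.0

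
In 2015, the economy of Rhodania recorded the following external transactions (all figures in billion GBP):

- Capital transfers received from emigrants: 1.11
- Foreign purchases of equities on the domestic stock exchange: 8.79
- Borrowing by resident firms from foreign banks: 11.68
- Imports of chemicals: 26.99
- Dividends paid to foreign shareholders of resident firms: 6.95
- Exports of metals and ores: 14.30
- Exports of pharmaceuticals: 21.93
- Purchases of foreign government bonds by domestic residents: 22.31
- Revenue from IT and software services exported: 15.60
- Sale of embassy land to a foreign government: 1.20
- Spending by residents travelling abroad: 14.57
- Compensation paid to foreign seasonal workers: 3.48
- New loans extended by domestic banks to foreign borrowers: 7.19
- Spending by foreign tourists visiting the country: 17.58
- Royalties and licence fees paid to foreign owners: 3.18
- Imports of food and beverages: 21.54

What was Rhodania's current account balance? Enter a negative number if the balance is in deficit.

Goods: -21.54 + 14.30 - 26.99 + 21.93 = -12.30
Services: -14.57 - 3.18 + 17.58 + 15.60 = 15.43
Primary income: -6.95 - 3.48 = -10.43
Current account = (-12.30) + 15.43 + (-10.43) = -7.30
(Excluded from the current account — capital account: capital transfers received from emigrants 1.11, sale of embassy land to a foreign government 1.20; financial account: foreign purchases of equities on the domestic stock exchange 8.79, borrowing by resident firms from foreign banks 11.68, purchases of foreign government bonds by domestic residents 22.31, new loans extended by domestic banks to foreign borrowers 7.19.)

-7.30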